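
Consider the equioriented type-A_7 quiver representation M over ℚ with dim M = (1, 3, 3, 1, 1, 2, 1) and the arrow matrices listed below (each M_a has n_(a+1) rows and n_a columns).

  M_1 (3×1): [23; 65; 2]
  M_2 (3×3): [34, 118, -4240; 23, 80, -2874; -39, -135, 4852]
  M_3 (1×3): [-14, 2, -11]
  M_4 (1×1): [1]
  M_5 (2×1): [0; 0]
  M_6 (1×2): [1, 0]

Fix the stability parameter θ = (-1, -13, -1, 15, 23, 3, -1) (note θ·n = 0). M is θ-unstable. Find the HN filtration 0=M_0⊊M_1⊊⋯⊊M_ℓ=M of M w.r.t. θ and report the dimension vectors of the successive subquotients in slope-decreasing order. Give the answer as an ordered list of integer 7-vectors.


Interval decomposition of M: I[1,5], I[2,2], I[2,3], I[3,3], I[6,6], I[6,7].
HN type (ℓ=7): μ^(1)=23; μ^(2)=15; μ^(3)=3; μ^(4)=1; μ^(5)=-1; μ^(6)=-7; μ^(7)=-13

((0, 0, 0, 0, 1, 0, 0); (0, 0, 0, 1, 0, 0, 0); (0, 0, 0, 0, 0, 1, 0); (0, 0, 0, 0, 0, 1, 1); (0, 0, 3, 0, 0, 0, 0); (1, 1, 0, 0, 0, 0, 0); (0, 2, 0, 0, 0, 0, 0))


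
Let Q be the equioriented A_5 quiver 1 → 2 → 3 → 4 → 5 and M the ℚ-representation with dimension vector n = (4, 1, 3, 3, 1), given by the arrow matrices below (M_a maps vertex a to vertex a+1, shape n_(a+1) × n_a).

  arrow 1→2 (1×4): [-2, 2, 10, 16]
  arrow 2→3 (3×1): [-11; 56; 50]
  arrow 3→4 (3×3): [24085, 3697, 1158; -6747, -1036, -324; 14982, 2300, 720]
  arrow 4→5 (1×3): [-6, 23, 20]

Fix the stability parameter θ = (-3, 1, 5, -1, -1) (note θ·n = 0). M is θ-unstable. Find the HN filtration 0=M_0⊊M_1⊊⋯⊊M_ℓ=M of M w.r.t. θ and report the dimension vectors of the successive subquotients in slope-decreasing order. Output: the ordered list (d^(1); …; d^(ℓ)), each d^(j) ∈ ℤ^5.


Via rank(M_{q-1}∘⋯∘M_p): M ≅ I[1,1]^3, I[1,5], I[3,3], I[3,4], I[4,4].
μ_θ-semistable layers: μ^(1)=5; μ^(2)=2; μ^(3)=1; μ^(4)=-1; μ^(5)=-3

((0, 0, 1, 0, 0); (0, 0, 1, 1, 0); (0, 1, 1, 1, 1); (0, 0, 0, 1, 0); (4, 0, 0, 0, 0))


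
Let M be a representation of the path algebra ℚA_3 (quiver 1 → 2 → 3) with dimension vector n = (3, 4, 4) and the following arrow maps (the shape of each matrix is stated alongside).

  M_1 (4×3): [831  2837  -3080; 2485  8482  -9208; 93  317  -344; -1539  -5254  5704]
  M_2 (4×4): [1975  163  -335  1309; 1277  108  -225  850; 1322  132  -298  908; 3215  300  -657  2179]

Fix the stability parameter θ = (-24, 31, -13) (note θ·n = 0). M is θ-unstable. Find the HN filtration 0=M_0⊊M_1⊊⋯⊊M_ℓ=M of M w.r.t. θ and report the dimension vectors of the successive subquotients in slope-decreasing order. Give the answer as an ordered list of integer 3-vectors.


Interval decomposition of M: I[1,1], I[1,2], I[1,3], I[2,3]^2, I[3,3].
HN type (ℓ=4): μ^(1)=31; μ^(2)=9; μ^(3)=-13; μ^(4)=-24

((0, 1, 0); (0, 3, 3); (0, 0, 1); (3, 0, 0))


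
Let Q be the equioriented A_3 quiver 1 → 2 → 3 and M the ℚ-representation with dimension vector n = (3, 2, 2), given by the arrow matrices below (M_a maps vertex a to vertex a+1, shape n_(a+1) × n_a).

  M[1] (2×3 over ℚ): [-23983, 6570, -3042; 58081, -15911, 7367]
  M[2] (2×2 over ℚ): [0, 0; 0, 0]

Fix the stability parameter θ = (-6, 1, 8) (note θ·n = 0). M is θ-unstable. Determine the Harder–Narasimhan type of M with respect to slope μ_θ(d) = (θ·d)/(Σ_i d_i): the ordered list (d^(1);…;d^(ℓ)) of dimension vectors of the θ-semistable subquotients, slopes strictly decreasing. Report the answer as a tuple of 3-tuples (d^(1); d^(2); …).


Interval decomposition of M: I[1,1], I[1,2]^2, I[3,3]^2.
HN type (ℓ=3): μ^(1)=8; μ^(2)=1; μ^(3)=-6

((0, 0, 2); (0, 2, 0); (3, 0, 0))


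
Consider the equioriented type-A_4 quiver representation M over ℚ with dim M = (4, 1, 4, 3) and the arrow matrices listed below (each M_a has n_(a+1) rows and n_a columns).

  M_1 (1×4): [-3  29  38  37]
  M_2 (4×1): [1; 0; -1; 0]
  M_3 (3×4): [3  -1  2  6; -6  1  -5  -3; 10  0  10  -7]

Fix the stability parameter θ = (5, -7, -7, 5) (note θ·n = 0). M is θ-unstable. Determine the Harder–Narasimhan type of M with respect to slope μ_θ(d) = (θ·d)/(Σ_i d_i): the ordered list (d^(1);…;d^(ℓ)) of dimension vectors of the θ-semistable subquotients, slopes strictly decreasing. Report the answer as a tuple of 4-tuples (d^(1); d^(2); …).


Interval decomposition of M: I[1,1]^3, I[1,4], I[3,3], I[3,4]^2.
HN type (ℓ=3): μ^(1)=5; μ^(2)=-3; μ^(3)=-7

((3, 0, 0, 3); (1, 1, 1, 0); (0, 0, 3, 0))


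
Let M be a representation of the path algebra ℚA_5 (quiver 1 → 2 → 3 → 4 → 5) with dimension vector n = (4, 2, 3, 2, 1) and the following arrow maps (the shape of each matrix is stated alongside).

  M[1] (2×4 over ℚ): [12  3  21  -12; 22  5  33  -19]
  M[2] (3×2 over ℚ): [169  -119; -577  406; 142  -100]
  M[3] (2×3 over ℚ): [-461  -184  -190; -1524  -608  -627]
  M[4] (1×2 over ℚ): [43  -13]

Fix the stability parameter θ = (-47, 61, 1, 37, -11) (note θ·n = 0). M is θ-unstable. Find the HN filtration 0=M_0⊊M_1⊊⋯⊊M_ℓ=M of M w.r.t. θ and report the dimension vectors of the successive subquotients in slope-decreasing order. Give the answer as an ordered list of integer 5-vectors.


Interval decomposition of M: I[1,1]^2, I[1,4], I[1,5], I[3,3].
HN type (ℓ=5): μ^(1)=37; μ^(2)=31; μ^(3)=22; μ^(4)=1; μ^(5)=-47

((0, 0, 0, 1, 0); (0, 1, 1, 0, 0); (0, 1, 1, 1, 1); (0, 0, 1, 0, 0); (4, 0, 0, 0, 0))


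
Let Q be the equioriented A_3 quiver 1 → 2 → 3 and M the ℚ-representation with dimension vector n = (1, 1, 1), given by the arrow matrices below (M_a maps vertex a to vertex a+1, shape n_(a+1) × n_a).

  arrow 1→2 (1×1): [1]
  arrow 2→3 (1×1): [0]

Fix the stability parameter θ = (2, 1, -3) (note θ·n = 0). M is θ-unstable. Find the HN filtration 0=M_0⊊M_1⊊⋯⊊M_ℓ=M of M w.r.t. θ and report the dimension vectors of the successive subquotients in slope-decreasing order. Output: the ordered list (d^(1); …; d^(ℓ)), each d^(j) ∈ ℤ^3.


Via rank(M_{q-1}∘⋯∘M_p): M ≅ I[1,2], I[3,3].
μ_θ-semistable layers: μ^(1)=3/2; μ^(2)=-3

((1, 1, 0); (0, 0, 1))


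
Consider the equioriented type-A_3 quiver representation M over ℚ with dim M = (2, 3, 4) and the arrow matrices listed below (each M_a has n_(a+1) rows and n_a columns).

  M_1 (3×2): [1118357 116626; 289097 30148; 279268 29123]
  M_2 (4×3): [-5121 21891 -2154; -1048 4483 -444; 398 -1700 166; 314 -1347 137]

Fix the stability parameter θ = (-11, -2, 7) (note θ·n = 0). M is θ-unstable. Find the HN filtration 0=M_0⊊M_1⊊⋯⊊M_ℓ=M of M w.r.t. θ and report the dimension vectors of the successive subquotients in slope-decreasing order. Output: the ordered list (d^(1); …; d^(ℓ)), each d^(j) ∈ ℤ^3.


Barcode: M ≅ I[1,3]^2, I[2,3], I[3,3]. HN layers by μ_θ (3 steps, strictly decreasing):
  μ^(1)=7; μ^(2)=-2; μ^(3)=-11

((0, 0, 4); (0, 3, 0); (2, 0, 0))


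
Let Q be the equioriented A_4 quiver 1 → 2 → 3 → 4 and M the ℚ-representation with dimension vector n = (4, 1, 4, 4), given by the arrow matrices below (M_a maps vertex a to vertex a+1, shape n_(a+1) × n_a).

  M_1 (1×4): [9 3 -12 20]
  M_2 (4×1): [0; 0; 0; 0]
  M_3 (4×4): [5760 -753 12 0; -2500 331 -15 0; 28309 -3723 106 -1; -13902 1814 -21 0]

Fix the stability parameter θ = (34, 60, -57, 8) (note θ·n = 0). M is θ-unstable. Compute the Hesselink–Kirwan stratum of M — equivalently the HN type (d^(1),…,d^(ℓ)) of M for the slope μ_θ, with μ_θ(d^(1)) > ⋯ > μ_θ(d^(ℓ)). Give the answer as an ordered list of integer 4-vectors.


Via rank(M_{q-1}∘⋯∘M_p): M ≅ I[1,1]^3, I[1,2], I[3,4]^4.
μ_θ-semistable layers: μ^(1)=60; μ^(2)=34; μ^(3)=8; μ^(4)=-57

((0, 1, 0, 0); (4, 0, 0, 0); (0, 0, 0, 4); (0, 0, 4, 0))


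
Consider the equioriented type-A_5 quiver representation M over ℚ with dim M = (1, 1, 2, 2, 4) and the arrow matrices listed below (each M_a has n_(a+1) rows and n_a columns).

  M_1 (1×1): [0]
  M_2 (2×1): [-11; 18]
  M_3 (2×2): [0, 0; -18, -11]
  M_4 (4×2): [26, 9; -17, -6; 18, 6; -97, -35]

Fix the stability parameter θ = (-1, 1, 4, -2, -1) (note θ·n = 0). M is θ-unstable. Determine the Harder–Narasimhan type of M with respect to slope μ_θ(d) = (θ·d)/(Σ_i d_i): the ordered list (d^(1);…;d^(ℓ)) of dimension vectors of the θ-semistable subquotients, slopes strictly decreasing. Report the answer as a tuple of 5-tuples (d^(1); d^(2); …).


Via rank(M_{q-1}∘⋯∘M_p): M ≅ I[1,1], I[2,3], I[3,5], I[4,5], I[5,5]^2.
μ_θ-semistable layers: μ^(1)=4; μ^(2)=1; μ^(3)=1/3; μ^(4)=-1; μ^(5)=-2

((0, 0, 1, 0, 0); (0, 1, 0, 0, 0); (0, 0, 1, 1, 1); (1, 0, 0, 0, 3); (0, 0, 0, 1, 0))


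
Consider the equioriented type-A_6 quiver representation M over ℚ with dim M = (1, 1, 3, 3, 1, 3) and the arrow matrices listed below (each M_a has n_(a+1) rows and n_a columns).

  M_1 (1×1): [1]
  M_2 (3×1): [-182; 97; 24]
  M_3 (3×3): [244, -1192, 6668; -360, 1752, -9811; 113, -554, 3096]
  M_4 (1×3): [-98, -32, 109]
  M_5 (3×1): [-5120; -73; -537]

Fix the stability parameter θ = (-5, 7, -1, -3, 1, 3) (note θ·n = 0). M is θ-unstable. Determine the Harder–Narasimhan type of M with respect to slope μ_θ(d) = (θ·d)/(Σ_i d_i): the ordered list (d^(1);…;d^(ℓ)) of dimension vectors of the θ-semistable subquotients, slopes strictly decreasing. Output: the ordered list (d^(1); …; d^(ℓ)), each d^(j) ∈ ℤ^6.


Via rank(M_{q-1}∘⋯∘M_p): M ≅ I[1,3], I[3,4], I[3,6], I[4,4], I[6,6]^2.
μ_θ-semistable layers: μ^(1)=3; μ^(2)=1; μ^(3)=-2; μ^(4)=-3; μ^(5)=-5

((0, 1, 1, 0, 0, 3); (0, 0, 0, 0, 1, 0); (0, 0, 2, 2, 0, 0); (0, 0, 0, 1, 0, 0); (1, 0, 0, 0, 0, 0))


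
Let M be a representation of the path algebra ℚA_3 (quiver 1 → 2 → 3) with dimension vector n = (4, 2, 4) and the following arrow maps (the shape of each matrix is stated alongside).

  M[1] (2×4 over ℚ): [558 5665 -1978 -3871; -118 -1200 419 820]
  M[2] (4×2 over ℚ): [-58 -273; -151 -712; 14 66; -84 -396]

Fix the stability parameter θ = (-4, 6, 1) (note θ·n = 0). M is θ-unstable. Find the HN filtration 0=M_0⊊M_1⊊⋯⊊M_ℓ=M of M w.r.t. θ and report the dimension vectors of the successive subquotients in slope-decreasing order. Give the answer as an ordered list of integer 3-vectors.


Via rank(M_{q-1}∘⋯∘M_p): M ≅ I[1,1]^2, I[1,3]^2, I[3,3]^2.
μ_θ-semistable layers: μ^(1)=7/2; μ^(2)=1; μ^(3)=-4

((0, 2, 2); (0, 0, 2); (4, 0, 0))


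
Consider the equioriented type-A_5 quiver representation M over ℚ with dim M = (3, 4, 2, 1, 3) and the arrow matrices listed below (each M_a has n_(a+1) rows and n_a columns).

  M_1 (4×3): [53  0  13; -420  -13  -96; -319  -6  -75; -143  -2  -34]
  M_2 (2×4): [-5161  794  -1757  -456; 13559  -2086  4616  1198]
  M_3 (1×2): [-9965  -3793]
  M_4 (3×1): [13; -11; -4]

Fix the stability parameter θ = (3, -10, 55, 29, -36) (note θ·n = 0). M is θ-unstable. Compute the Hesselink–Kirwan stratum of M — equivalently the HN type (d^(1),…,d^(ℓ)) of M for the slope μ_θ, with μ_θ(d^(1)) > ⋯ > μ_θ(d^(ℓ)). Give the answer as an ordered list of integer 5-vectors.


Interval decomposition of M: I[1,2]^2, I[1,5], I[2,3], I[5,5]^2.
HN type (ℓ=5): μ^(1)=55; μ^(2)=16; μ^(3)=-7/2; μ^(4)=-10; μ^(5)=-36

((0, 0, 1, 0, 0); (0, 0, 1, 1, 1); (3, 3, 0, 0, 0); (0, 1, 0, 0, 0); (0, 0, 0, 0, 2))


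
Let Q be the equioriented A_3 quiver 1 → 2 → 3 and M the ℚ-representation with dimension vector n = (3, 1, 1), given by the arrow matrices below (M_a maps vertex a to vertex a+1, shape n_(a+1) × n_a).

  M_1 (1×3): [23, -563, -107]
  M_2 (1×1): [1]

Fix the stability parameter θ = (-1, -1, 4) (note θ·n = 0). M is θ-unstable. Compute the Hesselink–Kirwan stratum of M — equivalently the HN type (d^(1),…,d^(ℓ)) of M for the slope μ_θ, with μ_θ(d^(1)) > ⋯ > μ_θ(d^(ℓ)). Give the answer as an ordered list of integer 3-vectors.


Via rank(M_{q-1}∘⋯∘M_p): M ≅ I[1,1]^2, I[1,3].
μ_θ-semistable layers: μ^(1)=4; μ^(2)=-1

((0, 0, 1); (3, 1, 0))


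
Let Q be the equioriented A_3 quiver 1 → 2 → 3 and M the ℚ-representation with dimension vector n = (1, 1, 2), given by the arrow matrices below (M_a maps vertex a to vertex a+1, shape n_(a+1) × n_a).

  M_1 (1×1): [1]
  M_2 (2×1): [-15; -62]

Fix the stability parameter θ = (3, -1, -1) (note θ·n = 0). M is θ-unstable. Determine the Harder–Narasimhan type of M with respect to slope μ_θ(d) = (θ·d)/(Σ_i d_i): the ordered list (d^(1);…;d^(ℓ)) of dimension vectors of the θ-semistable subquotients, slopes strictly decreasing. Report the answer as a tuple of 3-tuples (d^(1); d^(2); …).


Via rank(M_{q-1}∘⋯∘M_p): M ≅ I[1,3], I[3,3].
μ_θ-semistable layers: μ^(1)=1/3; μ^(2)=-1

((1, 1, 1); (0, 0, 1))


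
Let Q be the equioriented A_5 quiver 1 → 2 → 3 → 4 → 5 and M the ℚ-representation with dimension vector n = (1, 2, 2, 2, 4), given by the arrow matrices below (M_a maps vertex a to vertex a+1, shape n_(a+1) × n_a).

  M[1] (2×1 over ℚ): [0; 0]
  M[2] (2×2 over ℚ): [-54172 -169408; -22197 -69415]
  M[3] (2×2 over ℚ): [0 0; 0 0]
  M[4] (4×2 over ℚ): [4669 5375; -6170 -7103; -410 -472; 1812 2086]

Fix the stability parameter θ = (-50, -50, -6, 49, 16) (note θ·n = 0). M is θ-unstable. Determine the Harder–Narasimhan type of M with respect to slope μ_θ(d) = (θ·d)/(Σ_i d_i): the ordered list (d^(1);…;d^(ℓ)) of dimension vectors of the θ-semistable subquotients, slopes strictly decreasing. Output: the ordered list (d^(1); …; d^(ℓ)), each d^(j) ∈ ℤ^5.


Interval decomposition of M: I[1,1], I[2,3]^2, I[4,5]^2, I[5,5]^2.
HN type (ℓ=4): μ^(1)=65/2; μ^(2)=16; μ^(3)=-6; μ^(4)=-50

((0, 0, 0, 2, 2); (0, 0, 0, 0, 2); (0, 0, 2, 0, 0); (1, 2, 0, 0, 0))


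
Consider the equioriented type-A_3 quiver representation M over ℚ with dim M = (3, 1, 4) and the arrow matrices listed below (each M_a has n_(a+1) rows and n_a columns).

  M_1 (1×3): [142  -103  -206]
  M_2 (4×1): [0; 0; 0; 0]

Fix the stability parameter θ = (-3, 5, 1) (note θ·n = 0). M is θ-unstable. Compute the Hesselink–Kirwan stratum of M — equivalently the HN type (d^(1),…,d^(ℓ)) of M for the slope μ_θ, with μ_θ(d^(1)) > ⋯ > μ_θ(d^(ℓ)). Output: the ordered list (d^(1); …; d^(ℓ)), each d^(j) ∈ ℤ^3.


Via rank(M_{q-1}∘⋯∘M_p): M ≅ I[1,1]^2, I[1,2], I[3,3]^4.
μ_θ-semistable layers: μ^(1)=5; μ^(2)=1; μ^(3)=-3

((0, 1, 0); (0, 0, 4); (3, 0, 0))


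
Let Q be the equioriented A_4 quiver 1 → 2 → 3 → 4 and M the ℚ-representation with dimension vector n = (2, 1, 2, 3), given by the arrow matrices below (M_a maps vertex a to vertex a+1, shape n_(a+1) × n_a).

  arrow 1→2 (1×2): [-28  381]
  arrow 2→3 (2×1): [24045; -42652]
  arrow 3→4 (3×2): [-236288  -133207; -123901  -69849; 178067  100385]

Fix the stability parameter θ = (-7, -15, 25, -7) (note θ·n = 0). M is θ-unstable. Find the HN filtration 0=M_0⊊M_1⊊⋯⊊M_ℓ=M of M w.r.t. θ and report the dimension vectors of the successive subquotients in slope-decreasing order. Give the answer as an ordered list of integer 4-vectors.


Barcode: M ≅ I[1,1], I[1,4], I[3,4], I[4,4]. HN layers by μ_θ (3 steps, strictly decreasing):
  μ^(1)=9; μ^(2)=-7; μ^(3)=-11

((0, 0, 2, 2); (1, 0, 0, 1); (1, 1, 0, 0))


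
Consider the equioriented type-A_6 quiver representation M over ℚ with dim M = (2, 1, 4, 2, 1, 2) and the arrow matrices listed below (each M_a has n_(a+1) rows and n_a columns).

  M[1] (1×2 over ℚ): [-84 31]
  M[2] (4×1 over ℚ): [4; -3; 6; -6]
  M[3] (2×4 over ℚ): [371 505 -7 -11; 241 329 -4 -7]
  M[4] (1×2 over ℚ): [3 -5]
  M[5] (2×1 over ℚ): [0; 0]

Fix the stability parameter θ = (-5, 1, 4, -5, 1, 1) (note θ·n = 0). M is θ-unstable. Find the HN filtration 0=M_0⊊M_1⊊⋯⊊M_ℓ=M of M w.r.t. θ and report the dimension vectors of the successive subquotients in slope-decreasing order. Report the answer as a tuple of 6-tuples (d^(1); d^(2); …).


Barcode: M ≅ I[1,1], I[1,5], I[3,3]^2, I[3,4], I[6,6]^2. HN layers by μ_θ (5 steps, strictly decreasing):
  μ^(1)=4; μ^(2)=1; μ^(3)=0; μ^(4)=-1/2; μ^(5)=-5

((0, 0, 2, 0, 0, 0); (0, 0, 0, 0, 1, 2); (0, 1, 1, 1, 0, 0); (0, 0, 1, 1, 0, 0); (2, 0, 0, 0, 0, 0))


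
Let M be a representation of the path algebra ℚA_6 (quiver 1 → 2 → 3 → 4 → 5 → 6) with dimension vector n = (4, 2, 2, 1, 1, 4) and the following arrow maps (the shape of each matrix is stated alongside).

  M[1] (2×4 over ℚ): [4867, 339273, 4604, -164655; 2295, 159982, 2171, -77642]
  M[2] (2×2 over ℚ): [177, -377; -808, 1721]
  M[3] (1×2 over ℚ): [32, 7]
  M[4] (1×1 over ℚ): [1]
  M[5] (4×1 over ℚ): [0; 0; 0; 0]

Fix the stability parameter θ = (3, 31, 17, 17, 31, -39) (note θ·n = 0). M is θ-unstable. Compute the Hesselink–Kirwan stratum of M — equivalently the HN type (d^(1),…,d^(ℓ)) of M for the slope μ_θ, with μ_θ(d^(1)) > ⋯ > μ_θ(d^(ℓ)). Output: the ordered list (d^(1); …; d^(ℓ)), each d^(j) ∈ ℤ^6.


Barcode: M ≅ I[1,1]^2, I[1,3], I[1,5], I[6,6]^4. HN layers by μ_θ (5 steps, strictly decreasing):
  μ^(1)=31; μ^(2)=24; μ^(3)=65/3; μ^(4)=3; μ^(5)=-39

((0, 0, 0, 0, 1, 0); (0, 1, 1, 0, 0, 0); (0, 1, 1, 1, 0, 0); (4, 0, 0, 0, 0, 0); (0, 0, 0, 0, 0, 4))


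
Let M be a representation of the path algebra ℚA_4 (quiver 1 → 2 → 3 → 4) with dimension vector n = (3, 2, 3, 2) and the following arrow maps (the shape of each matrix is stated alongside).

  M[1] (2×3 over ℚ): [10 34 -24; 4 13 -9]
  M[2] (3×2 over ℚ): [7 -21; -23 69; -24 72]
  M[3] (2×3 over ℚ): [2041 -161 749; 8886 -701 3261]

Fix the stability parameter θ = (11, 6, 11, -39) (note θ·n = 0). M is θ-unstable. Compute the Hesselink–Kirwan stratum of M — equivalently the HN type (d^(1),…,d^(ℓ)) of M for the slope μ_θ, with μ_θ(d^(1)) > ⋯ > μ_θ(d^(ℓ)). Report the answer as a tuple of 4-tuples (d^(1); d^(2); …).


Interval decomposition of M: I[1,1], I[1,2], I[1,4], I[3,3], I[3,4].
HN type (ℓ=4): μ^(1)=11; μ^(2)=17/2; μ^(3)=-11/4; μ^(4)=-14

((1, 0, 1, 0); (1, 1, 0, 0); (1, 1, 1, 1); (0, 0, 1, 1))


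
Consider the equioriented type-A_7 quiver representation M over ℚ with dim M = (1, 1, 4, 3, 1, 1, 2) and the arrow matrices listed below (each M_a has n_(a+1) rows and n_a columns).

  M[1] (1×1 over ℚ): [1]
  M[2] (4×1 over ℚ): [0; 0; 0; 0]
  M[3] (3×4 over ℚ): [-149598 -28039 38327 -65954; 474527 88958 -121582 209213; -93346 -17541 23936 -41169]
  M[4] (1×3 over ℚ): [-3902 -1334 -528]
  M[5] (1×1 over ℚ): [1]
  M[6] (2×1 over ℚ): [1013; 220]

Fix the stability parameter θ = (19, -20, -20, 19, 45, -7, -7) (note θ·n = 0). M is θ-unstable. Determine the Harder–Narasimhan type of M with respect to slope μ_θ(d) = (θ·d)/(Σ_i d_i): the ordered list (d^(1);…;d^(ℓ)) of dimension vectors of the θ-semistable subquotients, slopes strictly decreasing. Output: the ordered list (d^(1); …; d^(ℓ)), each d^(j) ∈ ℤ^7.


Interval decomposition of M: I[1,2], I[3,3], I[3,4]^2, I[3,7], I[7,7].
HN type (ℓ=5): μ^(1)=19; μ^(2)=25/2; μ^(3)=-1/2; μ^(4)=-7; μ^(5)=-20

((0, 0, 0, 2, 0, 0, 0); (0, 0, 0, 1, 1, 1, 1); (1, 1, 0, 0, 0, 0, 0); (0, 0, 0, 0, 0, 0, 1); (0, 0, 4, 0, 0, 0, 0))


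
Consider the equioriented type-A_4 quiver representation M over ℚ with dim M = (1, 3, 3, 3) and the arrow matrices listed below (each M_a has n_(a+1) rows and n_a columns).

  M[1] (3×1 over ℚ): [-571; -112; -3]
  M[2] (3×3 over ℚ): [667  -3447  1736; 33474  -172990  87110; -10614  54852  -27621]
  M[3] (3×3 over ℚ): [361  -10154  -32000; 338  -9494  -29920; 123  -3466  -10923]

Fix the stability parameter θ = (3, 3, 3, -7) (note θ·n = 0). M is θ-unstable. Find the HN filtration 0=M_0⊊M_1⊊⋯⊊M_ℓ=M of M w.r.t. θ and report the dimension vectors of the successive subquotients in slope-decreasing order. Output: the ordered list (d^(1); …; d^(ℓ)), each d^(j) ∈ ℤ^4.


Via rank(M_{q-1}∘⋯∘M_p): M ≅ I[1,4], I[2,2], I[2,4], I[3,4].
μ_θ-semistable layers: μ^(1)=3; μ^(2)=1/2; μ^(3)=-1/3; μ^(4)=-2

((0, 1, 0, 0); (1, 1, 1, 1); (0, 1, 1, 1); (0, 0, 1, 1))


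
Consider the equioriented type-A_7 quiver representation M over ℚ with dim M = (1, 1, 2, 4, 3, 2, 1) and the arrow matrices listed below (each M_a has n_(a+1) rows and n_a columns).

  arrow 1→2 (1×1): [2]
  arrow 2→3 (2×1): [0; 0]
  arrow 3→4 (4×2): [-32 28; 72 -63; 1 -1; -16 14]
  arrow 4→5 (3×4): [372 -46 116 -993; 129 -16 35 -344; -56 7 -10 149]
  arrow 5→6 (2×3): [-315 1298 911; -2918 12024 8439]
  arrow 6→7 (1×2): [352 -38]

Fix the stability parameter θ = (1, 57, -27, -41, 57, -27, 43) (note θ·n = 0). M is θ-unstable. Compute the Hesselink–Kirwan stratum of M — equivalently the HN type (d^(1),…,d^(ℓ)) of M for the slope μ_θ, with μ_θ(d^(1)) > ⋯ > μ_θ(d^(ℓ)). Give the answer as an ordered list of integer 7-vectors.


Interval decomposition of M: I[1,2], I[3,6], I[3,7], I[4,4], I[4,5].
HN type (ℓ=6): μ^(1)=57; μ^(2)=43; μ^(3)=15; μ^(4)=1; μ^(5)=-34; μ^(6)=-41

((0, 1, 0, 0, 1, 0, 0); (0, 0, 0, 0, 0, 0, 1); (0, 0, 0, 0, 2, 2, 0); (1, 0, 0, 0, 0, 0, 0); (0, 0, 2, 2, 0, 0, 0); (0, 0, 0, 2, 0, 0, 0))


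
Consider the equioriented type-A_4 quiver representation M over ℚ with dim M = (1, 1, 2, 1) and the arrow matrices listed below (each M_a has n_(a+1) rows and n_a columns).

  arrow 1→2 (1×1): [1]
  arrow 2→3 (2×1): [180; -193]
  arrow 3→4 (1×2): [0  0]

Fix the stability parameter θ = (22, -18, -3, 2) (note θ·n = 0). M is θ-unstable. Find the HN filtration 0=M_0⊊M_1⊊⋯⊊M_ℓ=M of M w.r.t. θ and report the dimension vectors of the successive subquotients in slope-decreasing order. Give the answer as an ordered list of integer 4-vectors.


Barcode: M ≅ I[1,3], I[3,3], I[4,4]. HN layers by μ_θ (3 steps, strictly decreasing):
  μ^(1)=2; μ^(2)=1/3; μ^(3)=-3

((0, 0, 0, 1); (1, 1, 1, 0); (0, 0, 1, 0))


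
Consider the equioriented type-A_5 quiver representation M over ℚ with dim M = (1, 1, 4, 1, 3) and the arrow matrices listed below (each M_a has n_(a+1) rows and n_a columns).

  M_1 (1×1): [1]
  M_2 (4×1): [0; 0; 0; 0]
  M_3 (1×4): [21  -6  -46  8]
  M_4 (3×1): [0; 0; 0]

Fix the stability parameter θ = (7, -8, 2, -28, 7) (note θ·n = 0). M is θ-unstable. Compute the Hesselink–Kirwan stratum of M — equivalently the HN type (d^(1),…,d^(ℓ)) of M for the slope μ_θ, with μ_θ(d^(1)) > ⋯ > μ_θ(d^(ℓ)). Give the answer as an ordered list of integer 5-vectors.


Barcode: M ≅ I[1,2], I[3,3]^3, I[3,4], I[5,5]^3. HN layers by μ_θ (4 steps, strictly decreasing):
  μ^(1)=7; μ^(2)=2; μ^(3)=-1/2; μ^(4)=-13

((0, 0, 0, 0, 3); (0, 0, 3, 0, 0); (1, 1, 0, 0, 0); (0, 0, 1, 1, 0))


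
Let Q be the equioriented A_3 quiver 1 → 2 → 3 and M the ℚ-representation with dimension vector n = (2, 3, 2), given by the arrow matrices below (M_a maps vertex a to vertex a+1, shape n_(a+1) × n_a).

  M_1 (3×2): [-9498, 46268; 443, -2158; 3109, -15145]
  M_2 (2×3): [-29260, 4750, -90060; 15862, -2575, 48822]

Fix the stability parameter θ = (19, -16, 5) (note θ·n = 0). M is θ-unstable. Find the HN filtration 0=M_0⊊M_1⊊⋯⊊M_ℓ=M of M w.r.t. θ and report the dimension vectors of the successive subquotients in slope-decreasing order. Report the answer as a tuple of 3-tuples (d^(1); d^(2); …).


Interval decomposition of M: I[1,2], I[1,3], I[2,2], I[3,3].
HN type (ℓ=3): μ^(1)=5; μ^(2)=3/2; μ^(3)=-16

((0, 0, 2); (2, 2, 0); (0, 1, 0))


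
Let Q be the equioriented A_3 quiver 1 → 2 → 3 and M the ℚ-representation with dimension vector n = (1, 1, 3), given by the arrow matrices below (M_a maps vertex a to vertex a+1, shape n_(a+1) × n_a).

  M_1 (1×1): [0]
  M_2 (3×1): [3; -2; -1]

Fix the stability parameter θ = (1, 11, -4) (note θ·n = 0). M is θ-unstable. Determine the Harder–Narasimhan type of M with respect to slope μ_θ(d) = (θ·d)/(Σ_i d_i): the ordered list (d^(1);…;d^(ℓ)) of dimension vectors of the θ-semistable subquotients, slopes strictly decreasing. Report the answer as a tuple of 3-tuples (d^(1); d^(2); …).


Via rank(M_{q-1}∘⋯∘M_p): M ≅ I[1,1], I[2,3], I[3,3]^2.
μ_θ-semistable layers: μ^(1)=7/2; μ^(2)=1; μ^(3)=-4

((0, 1, 1); (1, 0, 0); (0, 0, 2))


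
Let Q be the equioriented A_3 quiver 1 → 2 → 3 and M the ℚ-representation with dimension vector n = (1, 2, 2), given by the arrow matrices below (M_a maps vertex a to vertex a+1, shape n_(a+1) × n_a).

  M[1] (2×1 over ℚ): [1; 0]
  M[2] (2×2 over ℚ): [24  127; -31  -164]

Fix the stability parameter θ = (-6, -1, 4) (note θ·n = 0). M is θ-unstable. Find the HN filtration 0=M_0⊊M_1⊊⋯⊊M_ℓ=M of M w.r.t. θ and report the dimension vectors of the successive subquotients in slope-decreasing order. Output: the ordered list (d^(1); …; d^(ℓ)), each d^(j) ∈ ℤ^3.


Barcode: M ≅ I[1,3], I[2,3]. HN layers by μ_θ (3 steps, strictly decreasing):
  μ^(1)=4; μ^(2)=-1; μ^(3)=-6

((0, 0, 2); (0, 2, 0); (1, 0, 0))


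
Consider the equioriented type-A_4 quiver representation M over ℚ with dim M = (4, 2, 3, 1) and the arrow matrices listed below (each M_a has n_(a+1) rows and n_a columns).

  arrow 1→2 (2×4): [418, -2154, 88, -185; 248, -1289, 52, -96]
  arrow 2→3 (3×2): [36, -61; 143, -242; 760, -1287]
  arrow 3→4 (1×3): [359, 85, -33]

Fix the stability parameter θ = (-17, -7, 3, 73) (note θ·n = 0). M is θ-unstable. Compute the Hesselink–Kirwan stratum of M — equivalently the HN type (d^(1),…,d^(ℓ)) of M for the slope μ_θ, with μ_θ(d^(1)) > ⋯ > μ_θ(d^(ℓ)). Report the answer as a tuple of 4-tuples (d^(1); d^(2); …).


Via rank(M_{q-1}∘⋯∘M_p): M ≅ I[1,1]^2, I[1,3], I[1,4], I[3,3].
μ_θ-semistable layers: μ^(1)=73; μ^(2)=3; μ^(3)=-7; μ^(4)=-17

((0, 0, 0, 1); (0, 0, 3, 0); (0, 2, 0, 0); (4, 0, 0, 0))


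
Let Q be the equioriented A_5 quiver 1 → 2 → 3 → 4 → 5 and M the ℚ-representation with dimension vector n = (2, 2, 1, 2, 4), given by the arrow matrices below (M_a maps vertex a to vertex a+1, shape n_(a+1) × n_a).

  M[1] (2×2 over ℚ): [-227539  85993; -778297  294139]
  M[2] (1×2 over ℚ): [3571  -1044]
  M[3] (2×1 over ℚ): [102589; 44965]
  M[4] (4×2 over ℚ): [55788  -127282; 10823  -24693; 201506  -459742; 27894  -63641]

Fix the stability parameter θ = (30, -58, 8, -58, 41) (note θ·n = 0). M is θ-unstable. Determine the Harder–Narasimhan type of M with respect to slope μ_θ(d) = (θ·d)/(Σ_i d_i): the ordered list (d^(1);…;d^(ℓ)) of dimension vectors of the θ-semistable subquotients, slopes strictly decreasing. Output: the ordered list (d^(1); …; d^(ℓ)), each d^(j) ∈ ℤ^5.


Barcode: M ≅ I[1,1], I[1,5], I[2,2], I[4,5], I[5,5]^2. HN layers by μ_θ (4 steps, strictly decreasing):
  μ^(1)=41; μ^(2)=30; μ^(3)=-39/2; μ^(4)=-58

((0, 0, 0, 0, 4); (1, 0, 0, 0, 0); (1, 1, 1, 1, 0); (0, 1, 0, 1, 0))


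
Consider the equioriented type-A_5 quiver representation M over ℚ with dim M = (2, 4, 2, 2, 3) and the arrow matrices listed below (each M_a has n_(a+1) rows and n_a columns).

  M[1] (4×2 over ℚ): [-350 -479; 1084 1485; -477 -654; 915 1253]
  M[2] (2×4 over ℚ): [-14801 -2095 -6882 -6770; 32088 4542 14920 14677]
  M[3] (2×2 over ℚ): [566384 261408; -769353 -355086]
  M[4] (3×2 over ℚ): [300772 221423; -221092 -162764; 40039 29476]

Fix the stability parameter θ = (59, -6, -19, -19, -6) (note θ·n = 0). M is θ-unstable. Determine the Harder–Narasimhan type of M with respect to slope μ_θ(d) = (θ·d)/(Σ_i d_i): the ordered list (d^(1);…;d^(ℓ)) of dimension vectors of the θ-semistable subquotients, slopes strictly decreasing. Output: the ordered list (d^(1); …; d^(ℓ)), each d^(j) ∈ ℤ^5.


Barcode: M ≅ I[1,2], I[1,3], I[2,2], I[2,5], I[4,5], I[5,5]. HN layers by μ_θ (5 steps, strictly decreasing):
  μ^(1)=53/2; μ^(2)=34/3; μ^(3)=-6; μ^(4)=-44/3; μ^(5)=-19

((1, 1, 0, 0, 0); (1, 1, 1, 0, 0); (0, 1, 0, 0, 3); (0, 1, 1, 1, 0); (0, 0, 0, 1, 0))


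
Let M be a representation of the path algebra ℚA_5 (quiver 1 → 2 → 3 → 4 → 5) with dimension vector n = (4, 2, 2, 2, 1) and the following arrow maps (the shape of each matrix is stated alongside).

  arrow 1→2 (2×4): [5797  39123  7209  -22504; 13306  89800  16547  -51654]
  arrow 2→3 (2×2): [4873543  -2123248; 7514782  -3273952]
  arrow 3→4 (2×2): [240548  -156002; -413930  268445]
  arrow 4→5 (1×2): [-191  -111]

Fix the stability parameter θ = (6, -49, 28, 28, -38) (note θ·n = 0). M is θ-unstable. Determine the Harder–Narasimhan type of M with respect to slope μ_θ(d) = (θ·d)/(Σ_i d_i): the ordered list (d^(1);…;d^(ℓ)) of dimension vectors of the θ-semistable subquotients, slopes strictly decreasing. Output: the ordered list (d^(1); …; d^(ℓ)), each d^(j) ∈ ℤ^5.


Via rank(M_{q-1}∘⋯∘M_p): M ≅ I[1,1]^2, I[1,2], I[1,3], I[3,5], I[4,4].
μ_θ-semistable layers: μ^(1)=28; μ^(2)=6; μ^(3)=-43/2

((0, 0, 1, 1, 0); (2, 0, 1, 1, 1); (2, 2, 0, 0, 0))


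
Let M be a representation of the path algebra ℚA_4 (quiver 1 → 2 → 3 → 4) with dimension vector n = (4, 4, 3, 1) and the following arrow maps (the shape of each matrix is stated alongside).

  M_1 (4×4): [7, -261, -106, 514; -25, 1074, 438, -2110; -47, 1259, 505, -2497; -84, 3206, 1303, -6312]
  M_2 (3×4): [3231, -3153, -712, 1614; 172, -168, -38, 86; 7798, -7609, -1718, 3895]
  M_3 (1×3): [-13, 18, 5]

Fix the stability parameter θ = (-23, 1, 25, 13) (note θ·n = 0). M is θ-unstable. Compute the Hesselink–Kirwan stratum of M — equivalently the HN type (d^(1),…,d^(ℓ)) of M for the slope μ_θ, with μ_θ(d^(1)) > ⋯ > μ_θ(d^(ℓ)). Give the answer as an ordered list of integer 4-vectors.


Via rank(M_{q-1}∘⋯∘M_p): M ≅ I[1,2], I[1,3]^2, I[1,4].
μ_θ-semistable layers: μ^(1)=25; μ^(2)=19; μ^(3)=1; μ^(4)=-23

((0, 0, 2, 0); (0, 0, 1, 1); (0, 4, 0, 0); (4, 0, 0, 0))


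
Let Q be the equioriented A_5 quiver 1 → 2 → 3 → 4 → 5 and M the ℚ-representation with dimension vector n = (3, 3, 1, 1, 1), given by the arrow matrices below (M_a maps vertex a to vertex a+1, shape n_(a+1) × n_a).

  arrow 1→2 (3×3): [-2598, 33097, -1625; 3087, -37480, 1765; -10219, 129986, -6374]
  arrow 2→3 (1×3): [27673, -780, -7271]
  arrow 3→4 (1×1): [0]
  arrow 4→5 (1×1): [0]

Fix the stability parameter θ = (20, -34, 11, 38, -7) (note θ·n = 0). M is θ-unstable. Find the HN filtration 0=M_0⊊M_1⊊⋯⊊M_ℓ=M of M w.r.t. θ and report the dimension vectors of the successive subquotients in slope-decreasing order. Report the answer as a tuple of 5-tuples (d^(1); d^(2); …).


Interval decomposition of M: I[1,2]^2, I[1,3], I[4,4], I[5,5].
HN type (ℓ=3): μ^(1)=38; μ^(2)=11; μ^(3)=-7

((0, 0, 0, 1, 0); (0, 0, 1, 0, 0); (3, 3, 0, 0, 1))


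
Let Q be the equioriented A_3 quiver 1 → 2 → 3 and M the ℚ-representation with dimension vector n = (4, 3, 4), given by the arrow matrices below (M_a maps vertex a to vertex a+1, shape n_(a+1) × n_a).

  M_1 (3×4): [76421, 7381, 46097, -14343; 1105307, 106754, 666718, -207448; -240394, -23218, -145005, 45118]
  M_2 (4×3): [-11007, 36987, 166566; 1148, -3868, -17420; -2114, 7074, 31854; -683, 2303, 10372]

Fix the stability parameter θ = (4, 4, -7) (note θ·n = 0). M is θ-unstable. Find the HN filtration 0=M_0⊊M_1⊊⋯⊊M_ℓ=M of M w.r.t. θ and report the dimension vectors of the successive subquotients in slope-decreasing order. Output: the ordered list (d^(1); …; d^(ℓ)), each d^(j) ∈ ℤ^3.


Via rank(M_{q-1}∘⋯∘M_p): M ≅ I[1,1], I[1,2], I[1,3]^2, I[3,3]^2.
μ_θ-semistable layers: μ^(1)=4; μ^(2)=1/3; μ^(3)=-7

((2, 1, 0); (2, 2, 2); (0, 0, 2))


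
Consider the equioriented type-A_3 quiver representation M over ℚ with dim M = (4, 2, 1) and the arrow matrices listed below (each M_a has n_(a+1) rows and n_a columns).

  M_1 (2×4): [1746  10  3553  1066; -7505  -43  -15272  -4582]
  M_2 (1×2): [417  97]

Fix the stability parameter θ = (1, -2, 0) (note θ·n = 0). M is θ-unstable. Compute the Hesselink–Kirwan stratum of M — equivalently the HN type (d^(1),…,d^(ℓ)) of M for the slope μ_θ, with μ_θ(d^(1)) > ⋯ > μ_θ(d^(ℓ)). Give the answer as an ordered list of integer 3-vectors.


Interval decomposition of M: I[1,1]^2, I[1,2], I[1,3].
HN type (ℓ=3): μ^(1)=1; μ^(2)=0; μ^(3)=-1/2

((2, 0, 0); (0, 0, 1); (2, 2, 0))


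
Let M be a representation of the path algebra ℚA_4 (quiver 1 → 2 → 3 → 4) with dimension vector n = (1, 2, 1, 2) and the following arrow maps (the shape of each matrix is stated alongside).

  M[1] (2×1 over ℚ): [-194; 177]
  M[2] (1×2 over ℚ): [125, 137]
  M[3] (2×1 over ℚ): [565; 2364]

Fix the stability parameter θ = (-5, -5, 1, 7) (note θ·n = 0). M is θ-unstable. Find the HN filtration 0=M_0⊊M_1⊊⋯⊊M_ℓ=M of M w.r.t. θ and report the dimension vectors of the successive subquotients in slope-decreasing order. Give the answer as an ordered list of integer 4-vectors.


Barcode: M ≅ I[1,4], I[2,2], I[4,4]. HN layers by μ_θ (3 steps, strictly decreasing):
  μ^(1)=7; μ^(2)=1; μ^(3)=-5

((0, 0, 0, 2); (0, 0, 1, 0); (1, 2, 0, 0))


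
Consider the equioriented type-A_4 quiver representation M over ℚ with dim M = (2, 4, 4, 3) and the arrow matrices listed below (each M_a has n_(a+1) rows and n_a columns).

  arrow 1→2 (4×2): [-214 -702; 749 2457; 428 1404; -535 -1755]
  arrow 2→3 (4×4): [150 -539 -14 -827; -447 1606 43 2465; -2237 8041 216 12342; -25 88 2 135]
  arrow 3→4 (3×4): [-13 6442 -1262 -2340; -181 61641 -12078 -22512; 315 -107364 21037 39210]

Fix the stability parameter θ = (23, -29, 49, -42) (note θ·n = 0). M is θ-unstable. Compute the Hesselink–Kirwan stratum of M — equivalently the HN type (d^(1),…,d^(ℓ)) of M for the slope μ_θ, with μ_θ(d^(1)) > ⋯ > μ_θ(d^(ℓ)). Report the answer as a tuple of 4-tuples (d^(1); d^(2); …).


Interval decomposition of M: I[1,1], I[1,4], I[2,2], I[2,4]^2, I[3,3].
HN type (ℓ=5): μ^(1)=49; μ^(2)=23; μ^(3)=7/2; μ^(4)=-3; μ^(5)=-29

((0, 0, 1, 0); (1, 0, 0, 0); (0, 0, 3, 3); (1, 1, 0, 0); (0, 3, 0, 0))


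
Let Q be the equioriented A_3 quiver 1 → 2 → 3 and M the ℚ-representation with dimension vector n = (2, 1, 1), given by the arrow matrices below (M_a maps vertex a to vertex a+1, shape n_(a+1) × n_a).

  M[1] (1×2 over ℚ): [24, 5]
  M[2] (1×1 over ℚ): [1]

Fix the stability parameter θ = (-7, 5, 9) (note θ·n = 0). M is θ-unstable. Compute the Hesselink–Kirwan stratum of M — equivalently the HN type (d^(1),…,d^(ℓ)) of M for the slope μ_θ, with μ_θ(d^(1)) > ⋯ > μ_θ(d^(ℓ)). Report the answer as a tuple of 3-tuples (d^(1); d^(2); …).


Via rank(M_{q-1}∘⋯∘M_p): M ≅ I[1,1], I[1,3].
μ_θ-semistable layers: μ^(1)=9; μ^(2)=5; μ^(3)=-7

((0, 0, 1); (0, 1, 0); (2, 0, 0))


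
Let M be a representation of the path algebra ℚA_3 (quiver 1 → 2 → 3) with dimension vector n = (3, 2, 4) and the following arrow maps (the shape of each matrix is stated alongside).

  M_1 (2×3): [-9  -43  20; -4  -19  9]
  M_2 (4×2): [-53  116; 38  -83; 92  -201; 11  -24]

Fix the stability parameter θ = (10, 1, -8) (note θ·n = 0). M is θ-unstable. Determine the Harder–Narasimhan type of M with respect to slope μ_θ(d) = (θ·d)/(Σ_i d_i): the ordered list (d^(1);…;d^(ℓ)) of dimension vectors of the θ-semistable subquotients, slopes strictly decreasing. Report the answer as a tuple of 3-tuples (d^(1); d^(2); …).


Barcode: M ≅ I[1,1], I[1,3]^2, I[3,3]^2. HN layers by μ_θ (3 steps, strictly decreasing):
  μ^(1)=10; μ^(2)=1; μ^(3)=-8

((1, 0, 0); (2, 2, 2); (0, 0, 2))


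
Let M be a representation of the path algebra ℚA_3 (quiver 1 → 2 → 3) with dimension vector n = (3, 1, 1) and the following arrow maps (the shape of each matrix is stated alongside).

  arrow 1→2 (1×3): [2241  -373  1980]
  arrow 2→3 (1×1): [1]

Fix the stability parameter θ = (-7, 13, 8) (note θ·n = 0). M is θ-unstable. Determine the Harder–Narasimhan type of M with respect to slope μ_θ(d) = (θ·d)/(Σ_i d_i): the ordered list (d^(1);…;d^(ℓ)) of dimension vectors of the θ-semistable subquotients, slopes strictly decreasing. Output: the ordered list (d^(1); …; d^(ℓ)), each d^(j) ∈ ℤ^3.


Via rank(M_{q-1}∘⋯∘M_p): M ≅ I[1,1]^2, I[1,3].
μ_θ-semistable layers: μ^(1)=21/2; μ^(2)=-7

((0, 1, 1); (3, 0, 0))


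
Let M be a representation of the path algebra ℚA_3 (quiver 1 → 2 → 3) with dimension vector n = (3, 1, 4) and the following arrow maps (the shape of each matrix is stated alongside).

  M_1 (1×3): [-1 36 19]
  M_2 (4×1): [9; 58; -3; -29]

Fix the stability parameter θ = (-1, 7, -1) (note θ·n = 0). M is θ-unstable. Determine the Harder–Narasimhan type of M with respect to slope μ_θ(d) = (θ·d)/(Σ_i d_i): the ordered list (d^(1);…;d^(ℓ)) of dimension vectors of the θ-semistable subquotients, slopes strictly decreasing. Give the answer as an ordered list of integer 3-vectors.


Interval decomposition of M: I[1,1]^2, I[1,3], I[3,3]^3.
HN type (ℓ=2): μ^(1)=3; μ^(2)=-1

((0, 1, 1); (3, 0, 3))


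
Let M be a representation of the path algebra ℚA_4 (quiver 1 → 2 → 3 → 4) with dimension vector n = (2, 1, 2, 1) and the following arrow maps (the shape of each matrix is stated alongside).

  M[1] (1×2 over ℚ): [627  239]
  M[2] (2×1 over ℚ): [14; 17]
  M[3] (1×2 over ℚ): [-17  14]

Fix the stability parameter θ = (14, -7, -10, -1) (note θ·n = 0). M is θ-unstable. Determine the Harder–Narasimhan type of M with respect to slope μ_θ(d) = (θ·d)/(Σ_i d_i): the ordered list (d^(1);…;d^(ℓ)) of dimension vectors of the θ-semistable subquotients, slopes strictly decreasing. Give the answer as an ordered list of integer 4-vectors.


Barcode: M ≅ I[1,1], I[1,3], I[3,4]. HN layers by μ_θ (3 steps, strictly decreasing):
  μ^(1)=14; μ^(2)=-1; μ^(3)=-10

((1, 0, 0, 0); (1, 1, 1, 1); (0, 0, 1, 0))


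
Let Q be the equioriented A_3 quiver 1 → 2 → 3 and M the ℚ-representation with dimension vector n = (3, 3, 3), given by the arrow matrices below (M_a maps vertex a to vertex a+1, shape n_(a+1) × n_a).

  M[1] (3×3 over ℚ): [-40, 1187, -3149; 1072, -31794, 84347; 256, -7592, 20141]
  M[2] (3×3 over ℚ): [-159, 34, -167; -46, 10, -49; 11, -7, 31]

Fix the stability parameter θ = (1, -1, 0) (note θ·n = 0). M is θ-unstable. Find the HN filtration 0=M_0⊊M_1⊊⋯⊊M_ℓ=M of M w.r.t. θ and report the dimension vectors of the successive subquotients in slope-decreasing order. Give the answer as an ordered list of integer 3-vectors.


Via rank(M_{q-1}∘⋯∘M_p): M ≅ I[1,1], I[1,3]^2, I[2,3].
μ_θ-semistable layers: μ^(1)=1; μ^(2)=0; μ^(3)=-1

((1, 0, 0); (2, 2, 3); (0, 1, 0))


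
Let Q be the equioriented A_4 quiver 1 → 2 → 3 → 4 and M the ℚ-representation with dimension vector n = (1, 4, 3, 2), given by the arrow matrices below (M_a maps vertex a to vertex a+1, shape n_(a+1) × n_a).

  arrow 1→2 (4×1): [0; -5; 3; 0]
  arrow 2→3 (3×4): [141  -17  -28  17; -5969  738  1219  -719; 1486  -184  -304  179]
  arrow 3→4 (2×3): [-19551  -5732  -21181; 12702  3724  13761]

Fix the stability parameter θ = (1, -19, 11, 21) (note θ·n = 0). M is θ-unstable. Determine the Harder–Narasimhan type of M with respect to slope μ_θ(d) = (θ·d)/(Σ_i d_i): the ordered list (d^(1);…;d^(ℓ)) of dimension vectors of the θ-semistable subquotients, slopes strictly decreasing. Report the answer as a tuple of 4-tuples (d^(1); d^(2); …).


Barcode: M ≅ I[1,4], I[2,2], I[2,3], I[2,4]. HN layers by μ_θ (4 steps, strictly decreasing):
  μ^(1)=21; μ^(2)=11; μ^(3)=-9; μ^(4)=-19

((0, 0, 0, 2); (0, 0, 3, 0); (1, 1, 0, 0); (0, 3, 0, 0))


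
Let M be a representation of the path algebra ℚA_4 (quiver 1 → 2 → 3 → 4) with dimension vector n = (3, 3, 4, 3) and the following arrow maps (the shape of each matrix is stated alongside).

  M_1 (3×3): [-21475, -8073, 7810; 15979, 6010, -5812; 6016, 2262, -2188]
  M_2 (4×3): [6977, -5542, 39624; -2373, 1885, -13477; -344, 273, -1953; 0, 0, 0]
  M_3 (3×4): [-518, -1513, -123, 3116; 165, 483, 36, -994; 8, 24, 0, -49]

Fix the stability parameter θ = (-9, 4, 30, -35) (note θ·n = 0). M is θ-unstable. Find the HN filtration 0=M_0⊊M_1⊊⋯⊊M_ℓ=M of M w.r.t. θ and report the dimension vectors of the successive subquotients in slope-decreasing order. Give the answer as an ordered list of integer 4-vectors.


Barcode: M ≅ I[1,1], I[1,4]^2, I[2,3], I[3,4]. HN layers by μ_θ (5 steps, strictly decreasing):
  μ^(1)=30; μ^(2)=4; μ^(3)=-1/3; μ^(4)=-5/2; μ^(5)=-9

((0, 0, 1, 0); (0, 1, 0, 0); (0, 2, 2, 2); (0, 0, 1, 1); (3, 0, 0, 0))
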